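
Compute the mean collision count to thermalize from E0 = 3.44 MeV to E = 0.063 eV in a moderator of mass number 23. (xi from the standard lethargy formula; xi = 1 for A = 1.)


xi = 1 + (A-1)^2/(2A)*ln((A-1)/(A+1)) = 0.08448899 (for A = 23)
n = ln(E0/E) / xi
n = ln(3.44e6 / 0.063) / 0.08448899
n = ln(5.460317e+07) / 0.08448899 = 210.86

210.86


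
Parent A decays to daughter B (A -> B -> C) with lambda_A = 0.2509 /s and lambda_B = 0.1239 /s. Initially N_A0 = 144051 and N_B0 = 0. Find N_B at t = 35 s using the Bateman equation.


N_B(t) = lambda_A * N_A0 / (lambda_B - lambda_A) * [exp(-lambda_A*t) - exp(-lambda_B*t)]
exp(-0.2509*35) = 1.535476e-04; exp(-0.1239*35) = 0.01308224
N_B = 0.2509 * 144051 / (0.1239 - 0.2509) * (1.535476e-04 - 0.01308224)
N_B = 3679.3

3679.3


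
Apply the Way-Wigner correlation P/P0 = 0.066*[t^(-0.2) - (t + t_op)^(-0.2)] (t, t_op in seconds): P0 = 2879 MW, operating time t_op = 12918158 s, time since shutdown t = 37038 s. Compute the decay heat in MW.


P/P0 = 0.066 * [t^(-0.2) - (t + t_op)^(-0.2)]
P/P0 = 0.066 * [37038^(-0.2) - (37038 + 12918158)^(-0.2)]
P/P0 = 0.066 * [0.1219749 - 0.03780169] = 0.005555432
P = 2879 * 0.005555432 = 15.994 MW

15.994


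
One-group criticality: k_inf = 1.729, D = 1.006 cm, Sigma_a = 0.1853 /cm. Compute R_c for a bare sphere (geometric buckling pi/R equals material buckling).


L^2 = D / Sigma_a = 1.006 / 0.1853 = 5.429034 cm^2
B_m^2 = (k_inf - 1) / L^2 = (1.729 - 1) / 5.429034 = 0.1342780 /cm^2
For a bare sphere: B_g = pi/R, so R_c = pi / sqrt(B_m^2)
R_c = pi / sqrt(0.1342780) = 8.5733 cm

8.5733


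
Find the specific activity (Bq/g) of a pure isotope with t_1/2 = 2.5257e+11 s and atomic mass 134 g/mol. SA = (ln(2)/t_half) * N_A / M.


lambda = ln(2) / t_half = ln(2) / 2.5257e+11 = 2.744377e-12 /s
SA = lambda * N_A / M
SA = 2.744377e-12 * 6.022e23 / 134
SA = 1.2333e+10 Bq/g

1.2333e+10


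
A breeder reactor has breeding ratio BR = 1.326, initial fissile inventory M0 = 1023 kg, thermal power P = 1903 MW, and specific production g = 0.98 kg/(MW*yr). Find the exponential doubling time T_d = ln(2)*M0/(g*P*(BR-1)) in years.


Breeding gain G = BR - 1 = 1.326 - 1 = 0.326
Fissile production rate = g * P * G = 0.98 * 1903 * 0.326 = 607.97044 kg/yr
T_d = ln(2) * M0 / (g * P * G)
T_d = ln(2) * 1023 / 607.97044 = 1.1663 yr

1.1663


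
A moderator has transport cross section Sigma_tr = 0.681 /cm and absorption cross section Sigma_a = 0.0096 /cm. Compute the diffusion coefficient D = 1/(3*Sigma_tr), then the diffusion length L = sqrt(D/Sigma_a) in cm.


D = 1 / (3 * Sigma_tr) = 1 / (3 * 0.681) = 0.4894763 cm
L = sqrt(D / Sigma_a)
L = sqrt(0.4894763 / 0.0096)
L = 7.1405 cm

7.1405


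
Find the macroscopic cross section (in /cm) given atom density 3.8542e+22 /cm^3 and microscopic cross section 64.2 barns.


Sigma = N * sigma_barns * 1e-24
Sigma = 3.8542e+22 * 64.2 * 1e-24
Sigma = 2.4744 /cm

2.4744


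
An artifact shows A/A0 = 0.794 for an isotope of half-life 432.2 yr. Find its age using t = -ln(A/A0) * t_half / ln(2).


lambda = ln(2) / t_half = ln(2) / 432.2 = 0.001603765 /yr
t = -ln(A/A0) / lambda
t = -ln(0.794) / 0.001603765
t = 143.83 yr

143.83


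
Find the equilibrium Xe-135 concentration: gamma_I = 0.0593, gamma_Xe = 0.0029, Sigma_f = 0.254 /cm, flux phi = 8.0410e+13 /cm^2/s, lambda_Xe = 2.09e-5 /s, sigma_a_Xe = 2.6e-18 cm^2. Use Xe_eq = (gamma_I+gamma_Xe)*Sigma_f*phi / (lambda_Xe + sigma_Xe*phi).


Xe_eq = (gamma_I + gamma_Xe) * Sigma_f * phi / (lambda_Xe + sigma_Xe * phi)
Numerator = (0.0593 + 0.0029) * 0.254 * 8.0410e+13 = 1.270382e+12
Denominator = 2.09e-5 + 2.6e-18 * 8.0410e+13 = 2.299660e-04
Xe_eq = 1.270382e+12 / 2.299660e-04 = 5.5242e+15 /cm^3

5.5242e+15


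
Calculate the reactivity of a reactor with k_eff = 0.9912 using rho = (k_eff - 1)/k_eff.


rho = (k_eff - 1) / k_eff
rho = (0.9912 - 1) / 0.9912
rho = -0.0088781

-0.0088781


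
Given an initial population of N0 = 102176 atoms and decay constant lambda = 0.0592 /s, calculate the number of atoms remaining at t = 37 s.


N = N0 * exp(-lambda * t)
N = 102176 * exp(-0.0592 * 37)
N = 11431

11431


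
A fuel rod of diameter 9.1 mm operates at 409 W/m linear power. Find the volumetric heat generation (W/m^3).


r = D / 2 / 1000 = 9.1 / 2 / 1000 = 0.00455 m
q''' = q' / (pi * r^2)
q''' = 409 / (pi * 0.00455^2)
q''' = 6.2886e+06 W/m^3

6.2886e+06


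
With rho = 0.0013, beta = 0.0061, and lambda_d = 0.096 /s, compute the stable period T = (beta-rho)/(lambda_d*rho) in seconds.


T = (beta - rho) / (lambda_d * rho)
T = (0.0061 - 0.0013) / (0.096 * 0.0013)
T = 38.462 s

38.462


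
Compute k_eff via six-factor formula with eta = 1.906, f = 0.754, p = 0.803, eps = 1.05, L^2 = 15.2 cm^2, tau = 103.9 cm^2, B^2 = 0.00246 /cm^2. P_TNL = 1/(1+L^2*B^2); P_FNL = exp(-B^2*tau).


k_inf = eta*f*p*eps = 1.906*0.754*0.803*1.05 = 1.211711
P_TNL = 1/(1 + L^2*B^2) = 1/(1 + 15.2*0.00246) = 0.9639558
P_FNL = exp(-B^2*tau) = exp(-0.00246*103.9) = 0.7744563
k_eff = k_inf * P_TNL * P_FNL = 1.211711 * 0.9639558 * 0.7744563
k_eff = 0.90459

0.90459


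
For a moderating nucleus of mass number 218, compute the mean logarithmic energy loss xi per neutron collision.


xi = 1 + (A-1)^2/(2A) * ln((A-1)/(A+1))
xi = 1 + (218-1)^2/(2*218) * ln((218-1)/(218 +1))
xi = 0.0091463

0.0091463


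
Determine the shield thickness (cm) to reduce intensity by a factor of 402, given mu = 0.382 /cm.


x = ln(factor) / mu
x = ln(402) / 0.382
x = 15.698 cm

15.698


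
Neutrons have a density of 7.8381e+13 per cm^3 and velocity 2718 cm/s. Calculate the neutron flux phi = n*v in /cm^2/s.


phi = n * v
phi = 7.8381e+13 * 2718
phi = 2.1304e+17 /cm^2/s

2.1304e+17


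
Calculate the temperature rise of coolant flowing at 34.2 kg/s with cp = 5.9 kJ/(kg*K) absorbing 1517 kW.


dT = Q / (m_dot * cp)
dT = 1517 / (34.2 * 5.9)
dT = 7.5181 C

7.5181


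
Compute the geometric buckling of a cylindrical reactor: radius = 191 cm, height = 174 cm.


B^2 = (2.405/R)^2 + (pi/H)^2
B^2 = (2.405/191)^2 + (pi/174)^2
B^2 = 4.8454e-04 /cm^2

4.8454e-04


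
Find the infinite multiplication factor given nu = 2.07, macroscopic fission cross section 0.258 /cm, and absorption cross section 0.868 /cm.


k_inf = nu * Sigma_f / Sigma_a
k_inf = 2.07 * 0.258 / 0.868
k_inf = 0.61528

0.61528


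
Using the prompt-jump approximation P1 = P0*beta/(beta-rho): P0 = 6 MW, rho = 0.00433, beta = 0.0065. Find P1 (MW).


P1/P0 = beta / (beta - rho)
P1/P0 = 0.0065 / (0.0065 - 0.00433) = 2.995392
P1 = 6 * 2.995392 = 17.972 MW

17.972


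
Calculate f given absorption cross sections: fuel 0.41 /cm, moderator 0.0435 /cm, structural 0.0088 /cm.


f = Sigma_a_fuel / (Sigma_a_fuel + Sigma_a_mod + Sigma_a_other)
f = 0.41 / (0.41 + 0.0435 + 0.0088)
f = 0.88687

0.88687


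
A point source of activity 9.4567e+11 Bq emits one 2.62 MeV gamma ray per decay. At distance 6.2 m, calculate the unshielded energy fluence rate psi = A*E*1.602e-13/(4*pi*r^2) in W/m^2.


psi = A * E * 1.602e-13 / (4*pi*r^2)
psi = 9.4567e+11 * 2.62 * 1.602e-13 / (4*pi*6.2^2)
psi = 8.2169e-04 W/m^2

8.2169e-04


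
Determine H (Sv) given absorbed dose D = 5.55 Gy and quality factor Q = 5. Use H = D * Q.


H = D * Q
H = 5.55 * 5
H = 27.750 Sv

27.750


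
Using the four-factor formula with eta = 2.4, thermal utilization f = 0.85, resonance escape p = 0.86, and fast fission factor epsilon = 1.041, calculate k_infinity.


k_inf = eta * f * p * epsilon
k_inf = 2.4 * 0.85 * 0.86 * 1.041
k_inf = 1.8263

1.8263


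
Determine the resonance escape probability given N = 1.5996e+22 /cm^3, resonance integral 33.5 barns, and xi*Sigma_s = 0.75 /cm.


p = exp(-N * I * 1e-24 / (xi*Sigma_s))
p = exp(-1.5996e+22 * 33.5 * 1e-24 / 0.75)
p = 0.48944

0.48944


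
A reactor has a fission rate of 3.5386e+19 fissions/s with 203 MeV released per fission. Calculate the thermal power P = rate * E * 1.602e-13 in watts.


P = fission_rate * E_MeV * 1.602e-13
P = 3.5386e+19 * 203 * 1.602e-13
P = 1.1508e+09 W

1.1508e+09


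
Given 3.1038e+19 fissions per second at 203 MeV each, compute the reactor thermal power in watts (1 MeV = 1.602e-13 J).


P = fission_rate * E_MeV * 1.602e-13
P = 3.1038e+19 * 203 * 1.602e-13
P = 1.0094e+09 W

1.0094e+09


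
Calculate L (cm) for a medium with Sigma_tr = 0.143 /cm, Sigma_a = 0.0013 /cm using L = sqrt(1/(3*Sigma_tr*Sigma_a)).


D = 1 / (3 * Sigma_tr) = 1 / (3 * 0.143) = 2.331002 cm
L = sqrt(D / Sigma_a)
L = sqrt(2.331002 / 0.0013)
L = 42.345 cm

42.345


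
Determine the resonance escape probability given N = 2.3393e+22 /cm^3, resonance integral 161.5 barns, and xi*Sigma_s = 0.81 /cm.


p = exp(-N * I * 1e-24 / (xi*Sigma_s))
p = exp(-2.3393e+22 * 161.5 * 1e-24 / 0.81)
p = 0.0094272

0.0094272


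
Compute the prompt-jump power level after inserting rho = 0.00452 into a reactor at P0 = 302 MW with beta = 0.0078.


P1/P0 = beta / (beta - rho)
P1/P0 = 0.0078 / (0.0078 - 0.00452) = 2.378049
P1 = 302 * 2.378049 = 718.17 MW

718.17


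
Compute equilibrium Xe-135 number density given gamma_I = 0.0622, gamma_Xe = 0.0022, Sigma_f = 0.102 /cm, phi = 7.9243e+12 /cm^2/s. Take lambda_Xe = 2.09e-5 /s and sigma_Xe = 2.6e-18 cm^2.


Xe_eq = (gamma_I + gamma_Xe) * Sigma_f * phi / (lambda_Xe + sigma_Xe * phi)
Numerator = (0.0622 + 0.0022) * 0.102 * 7.9243e+12 = 5.205314e+10
Denominator = 2.09e-5 + 2.6e-18 * 7.9243e+12 = 4.150318e-05
Xe_eq = 5.205314e+10 / 4.150318e-05 = 1.2542e+15 /cm^3

1.2542e+15


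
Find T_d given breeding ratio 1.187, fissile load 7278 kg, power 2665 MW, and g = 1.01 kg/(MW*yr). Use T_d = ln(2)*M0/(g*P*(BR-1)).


Breeding gain G = BR - 1 = 1.187 - 1 = 0.187
Fissile production rate = g * P * G = 1.01 * 2665 * 0.187 = 503.33855 kg/yr
T_d = ln(2) * M0 / (g * P * G)
T_d = ln(2) * 7278 / 503.33855 = 10.023 yr

10.023


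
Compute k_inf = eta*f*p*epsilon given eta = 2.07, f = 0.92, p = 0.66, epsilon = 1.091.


k_inf = eta * f * p * epsilon
k_inf = 2.07 * 0.92 * 0.66 * 1.091
k_inf = 1.3713

1.3713


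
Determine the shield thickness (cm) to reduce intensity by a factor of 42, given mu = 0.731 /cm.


x = ln(factor) / mu
x = ln(42) / 0.731
x = 5.1131 cm

5.1131


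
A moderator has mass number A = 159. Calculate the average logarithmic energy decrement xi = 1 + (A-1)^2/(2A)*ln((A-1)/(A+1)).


xi = 1 + (A-1)^2/(2A) * ln((A-1)/(A+1))
xi = 1 + (159-1)^2/(2*159) * ln((159-1)/(159 +1))
xi = 0.012526

0.012526


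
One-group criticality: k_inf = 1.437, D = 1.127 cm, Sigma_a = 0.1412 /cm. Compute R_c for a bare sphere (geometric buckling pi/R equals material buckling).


L^2 = D / Sigma_a = 1.127 / 0.1412 = 7.981586 cm^2
B_m^2 = (k_inf - 1) / L^2 = (1.437 - 1) / 7.981586 = 0.05475102 /cm^2
For a bare sphere: B_g = pi/R, so R_c = pi / sqrt(B_m^2)
R_c = pi / sqrt(0.05475102) = 13.426 cm

13.426


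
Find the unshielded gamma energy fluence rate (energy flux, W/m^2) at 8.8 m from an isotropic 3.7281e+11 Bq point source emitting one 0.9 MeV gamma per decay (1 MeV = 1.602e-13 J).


psi = A * E * 1.602e-13 / (4*pi*r^2)
psi = 3.7281e+11 * 0.9 * 1.602e-13 / (4*pi*8.8^2)
psi = 5.5235e-05 W/m^2

5.5235e-05


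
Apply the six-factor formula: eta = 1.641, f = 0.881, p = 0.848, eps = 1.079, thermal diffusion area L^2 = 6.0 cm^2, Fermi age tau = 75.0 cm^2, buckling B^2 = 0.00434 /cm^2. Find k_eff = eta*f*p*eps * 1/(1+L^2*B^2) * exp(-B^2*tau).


k_inf = eta*f*p*eps = 1.641*0.881*0.848*1.079 = 1.322823
P_TNL = 1/(1 + L^2*B^2) = 1/(1 + 6.0*0.00434) = 0.9746209
P_FNL = exp(-B^2*tau) = exp(-0.00434*75.0) = 0.7221662
k_eff = k_inf * P_TNL * P_FNL = 1.322823 * 0.9746209 * 0.7221662
k_eff = 0.93105

0.93105


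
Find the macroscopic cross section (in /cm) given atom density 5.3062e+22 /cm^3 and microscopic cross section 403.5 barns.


Sigma = N * sigma_barns * 1e-24
Sigma = 5.3062e+22 * 403.5 * 1e-24
Sigma = 21.411 /cm

21.411


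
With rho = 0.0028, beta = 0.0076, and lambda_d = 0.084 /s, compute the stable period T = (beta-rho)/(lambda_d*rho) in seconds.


T = (beta - rho) / (lambda_d * rho)
T = (0.0076 - 0.0028) / (0.084 * 0.0028)
T = 20.408 s

20.408


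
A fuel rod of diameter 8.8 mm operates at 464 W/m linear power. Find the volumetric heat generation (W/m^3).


r = D / 2 / 1000 = 8.8 / 2 / 1000 = 0.0044 m
q''' = q' / (pi * r^2)
q''' = 464 / (pi * 0.0044^2)
q''' = 7.6289e+06 W/m^3

7.6289e+06


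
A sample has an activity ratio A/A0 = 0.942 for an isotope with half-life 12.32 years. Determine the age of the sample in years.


lambda = ln(2) / t_half = ln(2) / 12.32 = 0.05626195 /yr
t = -ln(A/A0) / lambda
t = -ln(0.942) / 0.05626195
t = 1.0620 yr

1.0620


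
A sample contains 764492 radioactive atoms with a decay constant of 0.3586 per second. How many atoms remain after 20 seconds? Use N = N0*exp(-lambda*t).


N = N0 * exp(-lambda * t)
N = 764492 * exp(-0.3586 * 20)
N = 586.97

586.97


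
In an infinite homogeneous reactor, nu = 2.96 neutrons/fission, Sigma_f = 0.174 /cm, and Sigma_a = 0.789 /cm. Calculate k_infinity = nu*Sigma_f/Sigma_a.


k_inf = nu * Sigma_f / Sigma_a
k_inf = 2.96 * 0.174 / 0.789
k_inf = 0.65278

0.65278


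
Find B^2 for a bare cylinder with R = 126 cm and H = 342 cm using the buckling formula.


B^2 = (2.405/R)^2 + (pi/H)^2
B^2 = (2.405/126)^2 + (pi/342)^2
B^2 = 4.4871e-04 /cm^2

4.4871e-04


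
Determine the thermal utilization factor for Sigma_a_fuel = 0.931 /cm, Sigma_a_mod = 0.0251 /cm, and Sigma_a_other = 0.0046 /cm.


f = Sigma_a_fuel / (Sigma_a_fuel + Sigma_a_mod + Sigma_a_other)
f = 0.931 / (0.931 + 0.0251 + 0.0046)
f = 0.96909

0.96909


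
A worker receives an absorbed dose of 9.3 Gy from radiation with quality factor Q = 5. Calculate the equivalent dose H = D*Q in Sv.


H = D * Q
H = 9.3 * 5
H = 46.500 Sv

46.500


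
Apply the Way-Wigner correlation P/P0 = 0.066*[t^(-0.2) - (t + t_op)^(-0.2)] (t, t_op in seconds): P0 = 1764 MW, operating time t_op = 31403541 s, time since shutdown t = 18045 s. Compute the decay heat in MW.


P/P0 = 0.066 * [t^(-0.2) - (t + t_op)^(-0.2)]
P/P0 = 0.066 * [18045^(-0.2) - (18045 + 31403541)^(-0.2)]
P/P0 = 0.066 * [0.1408408 - 0.03166317] = 0.007205724
P = 1764 * 0.007205724 = 12.711 MW

12.711


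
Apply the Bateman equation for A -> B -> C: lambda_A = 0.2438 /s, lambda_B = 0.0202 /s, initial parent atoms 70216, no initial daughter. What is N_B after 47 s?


N_B(t) = lambda_A * N_A0 / (lambda_B - lambda_A) * [exp(-lambda_A*t) - exp(-lambda_B*t)]
exp(-0.2438*47) = 1.055828e-05; exp(-0.0202*47) = 0.3869731
N_B = 0.2438 * 70216 / (0.0202 - 0.2438) * (1.055828e-05 - 0.3869731)
N_B = 29626

29626


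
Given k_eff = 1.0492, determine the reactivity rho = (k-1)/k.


rho = (k_eff - 1) / k_eff
rho = (1.0492 - 1) / 1.0492
rho = 0.046893

0.046893


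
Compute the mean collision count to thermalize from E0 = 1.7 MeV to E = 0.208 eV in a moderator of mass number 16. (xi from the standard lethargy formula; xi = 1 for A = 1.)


xi = 1 + (A-1)^2/(2A)*ln((A-1)/(A+1)) = 0.1199467 (for A = 16)
n = ln(E0/E) / xi
n = ln(1.7e6 / 0.208) / 0.1199467
n = ln(8.173077e+06) / 0.1199467 = 132.70

132.70


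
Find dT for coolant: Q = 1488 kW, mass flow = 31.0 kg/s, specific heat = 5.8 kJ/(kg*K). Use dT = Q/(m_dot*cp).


dT = Q / (m_dot * cp)
dT = 1488 / (31.0 * 5.8)
dT = 8.2759 C

8.2759


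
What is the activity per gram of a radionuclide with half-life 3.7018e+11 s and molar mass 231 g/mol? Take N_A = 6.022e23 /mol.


lambda = ln(2) / t_half = ln(2) / 3.7018e+11 = 1.872460e-12 /s
SA = lambda * N_A / M
SA = 1.872460e-12 * 6.022e23 / 231
SA = 4.8814e+09 Bq/g

4.8814e+09


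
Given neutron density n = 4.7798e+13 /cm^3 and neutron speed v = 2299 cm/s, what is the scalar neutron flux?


phi = n * v
phi = 4.7798e+13 * 2299
phi = 1.0989e+17 /cm^2/s

1.0989e+17


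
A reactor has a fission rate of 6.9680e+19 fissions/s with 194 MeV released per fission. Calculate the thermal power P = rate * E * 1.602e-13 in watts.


P = fission_rate * E_MeV * 1.602e-13
P = 6.9680e+19 * 194 * 1.602e-13
P = 2.1656e+09 W

2.1656e+09


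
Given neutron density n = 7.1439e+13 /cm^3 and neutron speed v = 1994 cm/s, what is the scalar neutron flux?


phi = n * v
phi = 7.1439e+13 * 1994
phi = 1.4245e+17 /cm^2/s

1.4245e+17


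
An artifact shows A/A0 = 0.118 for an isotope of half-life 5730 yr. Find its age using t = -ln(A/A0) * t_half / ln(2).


lambda = ln(2) / t_half = ln(2) / 5730 = 1.209681e-04 /yr
t = -ln(A/A0) / lambda
t = -ln(0.118) / 1.209681e-04
t = 17666 yr

17666


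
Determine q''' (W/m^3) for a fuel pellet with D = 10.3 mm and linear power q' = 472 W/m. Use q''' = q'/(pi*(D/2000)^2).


r = D / 2 / 1000 = 10.3 / 2 / 1000 = 0.00515 m
q''' = q' / (pi * r^2)
q''' = 472 / (pi * 0.00515^2)
q''' = 5.6647e+06 W/m^3

5.6647e+06


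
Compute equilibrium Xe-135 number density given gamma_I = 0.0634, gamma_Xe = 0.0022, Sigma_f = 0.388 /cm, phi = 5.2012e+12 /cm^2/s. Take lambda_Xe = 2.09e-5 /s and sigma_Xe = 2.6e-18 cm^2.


Xe_eq = (gamma_I + gamma_Xe) * Sigma_f * phi / (lambda_Xe + sigma_Xe * phi)
Numerator = (0.0634 + 0.0022) * 0.388 * 5.2012e+12 = 1.323851e+11
Denominator = 2.09e-5 + 2.6e-18 * 5.2012e+12 = 3.442312e-05
Xe_eq = 1.323851e+11 / 3.442312e-05 = 3.8458e+15 /cm^3

3.8458e+15


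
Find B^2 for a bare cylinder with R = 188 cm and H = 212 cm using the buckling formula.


B^2 = (2.405/R)^2 + (pi/H)^2
B^2 = (2.405/188)^2 + (pi/212)^2
B^2 = 3.8325e-04 /cm^2

3.8325e-04


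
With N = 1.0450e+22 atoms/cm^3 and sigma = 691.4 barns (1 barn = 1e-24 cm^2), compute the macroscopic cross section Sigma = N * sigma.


Sigma = N * sigma_barns * 1e-24
Sigma = 1.0450e+22 * 691.4 * 1e-24
Sigma = 7.2251 /cm

7.2251


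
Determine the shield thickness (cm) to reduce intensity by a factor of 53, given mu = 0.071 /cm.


x = ln(factor) / mu
x = ln(53) / 0.071
x = 55.920 cm

55.920


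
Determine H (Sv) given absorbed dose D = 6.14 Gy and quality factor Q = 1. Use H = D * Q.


H = D * Q
H = 6.14 * 1
H = 6.1400 Sv

6.1400


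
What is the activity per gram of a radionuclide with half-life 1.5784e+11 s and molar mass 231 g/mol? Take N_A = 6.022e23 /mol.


lambda = ln(2) / t_half = ln(2) / 1.5784e+11 = 4.391455e-12 /s
SA = lambda * N_A / M
SA = 4.391455e-12 * 6.022e23 / 231
SA = 1.1448e+10 Bq/g

1.1448e+10


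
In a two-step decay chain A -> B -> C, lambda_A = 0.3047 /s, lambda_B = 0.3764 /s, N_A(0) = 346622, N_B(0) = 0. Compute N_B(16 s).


N_B(t) = lambda_A * N_A0 / (lambda_B - lambda_A) * [exp(-lambda_A*t) - exp(-lambda_B*t)]
exp(-0.3047*16) = 0.007633567; exp(-0.3764*16) = 0.002423845
N_B = 0.3047 * 346622 / (0.3764 - 0.3047) * (0.007633567 - 0.002423845)
N_B = 7674.0

7674.0


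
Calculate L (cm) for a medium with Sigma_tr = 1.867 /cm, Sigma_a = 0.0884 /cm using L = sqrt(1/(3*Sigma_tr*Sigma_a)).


D = 1 / (3 * Sigma_tr) = 1 / (3 * 1.867) = 0.1785395 cm
L = sqrt(D / Sigma_a)
L = sqrt(0.1785395 / 0.0884)
L = 1.4212 cm

1.4212


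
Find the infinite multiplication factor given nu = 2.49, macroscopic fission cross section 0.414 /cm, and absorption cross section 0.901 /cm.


k_inf = nu * Sigma_f / Sigma_a
k_inf = 2.49 * 0.414 / 0.901
k_inf = 1.1441

1.1441


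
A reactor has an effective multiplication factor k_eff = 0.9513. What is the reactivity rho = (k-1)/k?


rho = (k_eff - 1) / k_eff
rho = (0.9513 - 1) / 0.9513
rho = -0.051193

-0.051193


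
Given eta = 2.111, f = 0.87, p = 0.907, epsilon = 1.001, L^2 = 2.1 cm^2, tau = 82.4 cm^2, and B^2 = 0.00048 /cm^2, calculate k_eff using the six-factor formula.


k_inf = eta*f*p*eps = 2.111*0.87*0.907*1.001 = 1.667435
P_TNL = 1/(1 + L^2*B^2) = 1/(1 + 2.1*0.00048) = 0.9989930
P_FNL = exp(-B^2*tau) = exp(-0.00048*82.4) = 0.9612200
k_eff = k_inf * P_TNL * P_FNL = 1.667435 * 0.9989930 * 0.9612200
k_eff = 1.6012

1.6012


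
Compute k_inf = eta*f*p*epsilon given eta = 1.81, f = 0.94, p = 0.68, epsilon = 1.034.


k_inf = eta * f * p * epsilon
k_inf = 1.81 * 0.94 * 0.68 * 1.034
k_inf = 1.1963

1.1963


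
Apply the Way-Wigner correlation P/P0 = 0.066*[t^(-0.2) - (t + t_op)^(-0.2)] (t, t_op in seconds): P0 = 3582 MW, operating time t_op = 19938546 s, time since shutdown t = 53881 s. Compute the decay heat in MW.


P/P0 = 0.066 * [t^(-0.2) - (t + t_op)^(-0.2)]
P/P0 = 0.066 * [53881^(-0.2) - (53881 + 19938546)^(-0.2)]
P/P0 = 0.066 * [0.1131652 - 0.03465987] = 0.005181352
P = 3582 * 0.005181352 = 18.560 MW

18.560


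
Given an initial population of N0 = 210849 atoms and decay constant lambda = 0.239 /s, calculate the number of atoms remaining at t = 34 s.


N = N0 * exp(-lambda * t)
N = 210849 * exp(-0.239 * 34)
N = 62.358

62.358


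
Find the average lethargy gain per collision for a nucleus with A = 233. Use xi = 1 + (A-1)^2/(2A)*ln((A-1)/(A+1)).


xi = 1 + (A-1)^2/(2A) * ln((A-1)/(A+1))
xi = 1 + (233-1)^2/(2*233) * ln((233-1)/(233 +1))
xi = 0.0085592

0.0085592


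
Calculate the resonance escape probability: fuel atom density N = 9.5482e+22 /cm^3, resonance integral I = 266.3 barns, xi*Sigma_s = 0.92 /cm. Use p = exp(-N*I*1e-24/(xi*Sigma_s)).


p = exp(-N * I * 1e-24 / (xi*Sigma_s))
p = exp(-9.5482e+22 * 266.3 * 1e-24 / 0.92)
p = 9.9316e-13

9.9316e-13


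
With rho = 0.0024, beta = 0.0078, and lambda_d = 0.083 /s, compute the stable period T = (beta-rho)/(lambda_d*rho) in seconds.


T = (beta - rho) / (lambda_d * rho)
T = (0.0078 - 0.0024) / (0.083 * 0.0024)
T = 27.108 s

27.108


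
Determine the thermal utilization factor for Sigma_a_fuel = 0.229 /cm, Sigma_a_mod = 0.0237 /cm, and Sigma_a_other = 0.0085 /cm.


f = Sigma_a_fuel / (Sigma_a_fuel + Sigma_a_mod + Sigma_a_other)
f = 0.229 / (0.229 + 0.0237 + 0.0085)
f = 0.87672

0.87672


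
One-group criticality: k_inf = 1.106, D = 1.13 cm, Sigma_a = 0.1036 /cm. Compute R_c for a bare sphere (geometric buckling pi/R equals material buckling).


L^2 = D / Sigma_a = 1.13 / 0.1036 = 10.90734 cm^2
B_m^2 = (k_inf - 1) / L^2 = (1.106 - 1) / 10.90734 = 0.009718226 /cm^2
For a bare sphere: B_g = pi/R, so R_c = pi / sqrt(B_m^2)
R_c = pi / sqrt(0.009718226) = 31.868 cm

31.868


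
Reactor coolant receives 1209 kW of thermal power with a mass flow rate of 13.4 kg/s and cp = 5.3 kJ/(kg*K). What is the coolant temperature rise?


dT = Q / (m_dot * cp)
dT = 1209 / (13.4 * 5.3)
dT = 17.023 C

17.023


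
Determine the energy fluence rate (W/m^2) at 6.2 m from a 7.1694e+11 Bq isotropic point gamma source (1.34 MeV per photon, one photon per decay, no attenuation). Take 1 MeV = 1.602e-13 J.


psi = A * E * 1.602e-13 / (4*pi*r^2)
psi = 7.1694e+11 * 1.34 * 1.602e-13 / (4*pi*6.2^2)
psi = 3.1861e-04 W/m^2

3.1861e-04


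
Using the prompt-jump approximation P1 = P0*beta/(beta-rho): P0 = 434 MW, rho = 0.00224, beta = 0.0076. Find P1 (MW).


P1/P0 = beta / (beta - rho)
P1/P0 = 0.0076 / (0.0076 - 0.00224) = 1.417910
P1 = 434 * 1.417910 = 615.37 MW

615.37


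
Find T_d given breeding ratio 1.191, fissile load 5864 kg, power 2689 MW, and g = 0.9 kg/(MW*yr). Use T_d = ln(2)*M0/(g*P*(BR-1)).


Breeding gain G = BR - 1 = 1.191 - 1 = 0.191
Fissile production rate = g * P * G = 0.9 * 2689 * 0.191 = 462.2391 kg/yr
T_d = ln(2) * M0 / (g * P * G)
T_d = ln(2) * 5864 / 462.2391 = 8.7933 yr

8.7933


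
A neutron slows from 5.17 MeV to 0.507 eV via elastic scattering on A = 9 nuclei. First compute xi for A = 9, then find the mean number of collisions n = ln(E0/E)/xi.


xi = 1 + (A-1)^2/(2A)*ln((A-1)/(A+1)) = 0.2066007 (for A = 9)
n = ln(E0/E) / xi
n = ln(5.17e6 / 0.507) / 0.2066007
n = ln(1.019724e+07) / 0.2066007 = 78.110

78.110


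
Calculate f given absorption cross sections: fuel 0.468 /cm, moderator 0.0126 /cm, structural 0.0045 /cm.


f = Sigma_a_fuel / (Sigma_a_fuel + Sigma_a_mod + Sigma_a_other)
f = 0.468 / (0.468 + 0.0126 + 0.0045)
f = 0.96475

0.96475


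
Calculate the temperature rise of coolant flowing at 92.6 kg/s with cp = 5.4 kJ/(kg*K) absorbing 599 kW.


dT = Q / (m_dot * cp)
dT = 599 / (92.6 * 5.4)
dT = 1.1979 C

1.1979


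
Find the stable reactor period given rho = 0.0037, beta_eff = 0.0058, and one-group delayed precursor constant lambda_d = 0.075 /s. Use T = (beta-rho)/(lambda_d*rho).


T = (beta - rho) / (lambda_d * rho)
T = (0.0058 - 0.0037) / (0.075 * 0.0037)
T = 7.5676 s

7.5676


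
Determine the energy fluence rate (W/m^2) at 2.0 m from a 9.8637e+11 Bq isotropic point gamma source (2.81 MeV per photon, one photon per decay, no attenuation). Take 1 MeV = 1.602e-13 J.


psi = A * E * 1.602e-13 / (4*pi*r^2)
psi = 9.8637e+11 * 2.81 * 1.602e-13 / (4*pi*2.0^2)
psi = 0.0088336 W/m^2

0.0088336


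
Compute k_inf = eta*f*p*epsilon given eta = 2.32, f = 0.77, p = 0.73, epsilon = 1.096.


k_inf = eta * f * p * epsilon
k_inf = 2.32 * 0.77 * 0.73 * 1.096
k_inf = 1.4293

1.4293


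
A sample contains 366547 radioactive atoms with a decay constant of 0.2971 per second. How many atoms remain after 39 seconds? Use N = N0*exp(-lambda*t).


N = N0 * exp(-lambda * t)
N = 366547 * exp(-0.2971 * 39)
N = 3.4041

3.4041


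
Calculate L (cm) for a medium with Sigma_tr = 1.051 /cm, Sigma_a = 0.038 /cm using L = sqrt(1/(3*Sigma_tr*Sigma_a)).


D = 1 / (3 * Sigma_tr) = 1 / (3 * 1.051) = 0.3171583 cm
L = sqrt(D / Sigma_a)
L = sqrt(0.3171583 / 0.038)
L = 2.8890 cm

2.8890


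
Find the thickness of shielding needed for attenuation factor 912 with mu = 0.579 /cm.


x = ln(factor) / mu
x = ln(912) / 0.579
x = 11.771 cm

11.771


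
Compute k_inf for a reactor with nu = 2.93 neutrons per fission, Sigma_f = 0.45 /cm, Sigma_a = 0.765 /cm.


k_inf = nu * Sigma_f / Sigma_a
k_inf = 2.93 * 0.45 / 0.765
k_inf = 1.7235

1.7235


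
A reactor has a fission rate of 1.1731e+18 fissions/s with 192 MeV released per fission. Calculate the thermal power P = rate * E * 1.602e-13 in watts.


P = fission_rate * E_MeV * 1.602e-13
P = 1.1731e+18 * 192 * 1.602e-13
P = 3.6083e+07 W

3.6083e+07


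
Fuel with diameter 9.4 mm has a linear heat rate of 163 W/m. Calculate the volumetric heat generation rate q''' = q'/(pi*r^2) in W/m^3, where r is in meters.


r = D / 2 / 1000 = 9.4 / 2 / 1000 = 0.0047 m
q''' = q' / (pi * r^2)
q''' = 163 / (pi * 0.0047^2)
q''' = 2.3488e+06 W/m^3

2.3488e+06


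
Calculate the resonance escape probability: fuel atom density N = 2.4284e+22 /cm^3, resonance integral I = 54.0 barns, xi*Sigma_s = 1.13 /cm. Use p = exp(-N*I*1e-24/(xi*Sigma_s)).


p = exp(-N * I * 1e-24 / (xi*Sigma_s))
p = exp(-2.4284e+22 * 54.0 * 1e-24 / 1.13)
p = 0.31334

0.31334


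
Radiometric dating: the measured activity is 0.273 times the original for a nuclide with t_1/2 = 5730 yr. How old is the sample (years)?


lambda = ln(2) / t_half = ln(2) / 5730 = 1.209681e-04 /yr
t = -ln(A/A0) / lambda
t = -ln(0.273) / 1.209681e-04
t = 10732 yr

10732


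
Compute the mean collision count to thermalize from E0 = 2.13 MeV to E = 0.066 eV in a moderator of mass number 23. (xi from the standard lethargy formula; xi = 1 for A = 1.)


xi = 1 + (A-1)^2/(2A)*ln((A-1)/(A+1)) = 0.08448899 (for A = 23)
n = ln(E0/E) / xi
n = ln(2.13e6 / 0.066) / 0.08448899
n = ln(3.227273e+07) / 0.08448899 = 204.64

204.64


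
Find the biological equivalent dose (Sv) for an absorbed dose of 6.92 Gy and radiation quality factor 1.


H = D * Q
H = 6.92 * 1
H = 6.9200 Sv

6.9200


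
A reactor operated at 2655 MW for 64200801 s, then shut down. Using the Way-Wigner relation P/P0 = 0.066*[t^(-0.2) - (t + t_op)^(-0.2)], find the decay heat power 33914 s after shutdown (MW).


P/P0 = 0.066 * [t^(-0.2) - (t + t_op)^(-0.2)]
P/P0 = 0.066 * [33914^(-0.2) - (33914 + 64200801)^(-0.2)]
P/P0 = 0.066 * [0.1241436 - 0.02744391] = 0.006382180
P = 2655 * 0.006382180 = 16.945 MW

16.945


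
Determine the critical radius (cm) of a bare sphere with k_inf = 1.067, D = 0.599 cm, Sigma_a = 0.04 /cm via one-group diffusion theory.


L^2 = D / Sigma_a = 0.599 / 0.04 = 14.97500 cm^2
B_m^2 = (k_inf - 1) / L^2 = (1.067 - 1) / 14.97500 = 0.004474124 /cm^2
For a bare sphere: B_g = pi/R, so R_c = pi / sqrt(B_m^2)
R_c = pi / sqrt(0.004474124) = 46.967 cm

46.967


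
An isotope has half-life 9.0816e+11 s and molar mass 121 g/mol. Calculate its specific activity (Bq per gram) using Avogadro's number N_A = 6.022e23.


lambda = ln(2) / t_half = ln(2) / 9.0816e+11 = 7.632435e-13 /s
SA = lambda * N_A / M
SA = 7.632435e-13 * 6.022e23 / 121
SA = 3.7986e+09 Bq/g

3.7986e+09


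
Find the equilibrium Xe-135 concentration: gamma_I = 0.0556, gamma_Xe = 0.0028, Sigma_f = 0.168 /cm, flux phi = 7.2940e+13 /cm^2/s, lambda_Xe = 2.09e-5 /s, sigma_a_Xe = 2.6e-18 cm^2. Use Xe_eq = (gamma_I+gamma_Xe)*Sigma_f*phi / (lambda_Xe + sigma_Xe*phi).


Xe_eq = (gamma_I + gamma_Xe) * Sigma_f * phi / (lambda_Xe + sigma_Xe * phi)
Numerator = (0.0556 + 0.0028) * 0.168 * 7.2940e+13 = 7.156289e+11
Denominator = 2.09e-5 + 2.6e-18 * 7.2940e+13 = 2.105440e-04
Xe_eq = 7.156289e+11 / 2.105440e-04 = 3.3990e+15 /cm^3

3.3990e+15


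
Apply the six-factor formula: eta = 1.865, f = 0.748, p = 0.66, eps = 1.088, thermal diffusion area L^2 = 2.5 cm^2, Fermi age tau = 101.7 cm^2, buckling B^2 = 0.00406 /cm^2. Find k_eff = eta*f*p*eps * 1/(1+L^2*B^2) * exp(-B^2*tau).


k_inf = eta*f*p*eps = 1.865*0.748*0.66*1.088 = 1.001736
P_TNL = 1/(1 + L^2*B^2) = 1/(1 + 2.5*0.00406) = 0.9899520
P_FNL = exp(-B^2*tau) = exp(-0.00406*101.7) = 0.6617271
k_eff = k_inf * P_TNL * P_FNL = 1.001736 * 0.9899520 * 0.6617271
k_eff = 0.65622

0.65622


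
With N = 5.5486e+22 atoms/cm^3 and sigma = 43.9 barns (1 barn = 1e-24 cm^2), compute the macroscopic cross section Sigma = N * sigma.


Sigma = N * sigma_barns * 1e-24
Sigma = 5.5486e+22 * 43.9 * 1e-24
Sigma = 2.4358 /cm

2.4358


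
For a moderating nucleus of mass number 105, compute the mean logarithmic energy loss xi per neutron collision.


xi = 1 + (A-1)^2/(2A) * ln((A-1)/(A+1))
xi = 1 + (105-1)^2/(2*105) * ln((105-1)/(105 +1))
xi = 0.018927

0.018927


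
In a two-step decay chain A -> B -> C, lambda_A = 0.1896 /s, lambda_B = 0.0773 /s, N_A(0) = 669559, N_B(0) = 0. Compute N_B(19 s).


N_B(t) = lambda_A * N_A0 / (lambda_B - lambda_A) * [exp(-lambda_A*t) - exp(-lambda_B*t)]
exp(-0.1896*19) = 0.02725822; exp(-0.0773*19) = 0.2302246
N_B = 0.1896 * 669559 / (0.0773 - 0.1896) * (0.02725822 - 0.2302246)
N_B = 229441

229441


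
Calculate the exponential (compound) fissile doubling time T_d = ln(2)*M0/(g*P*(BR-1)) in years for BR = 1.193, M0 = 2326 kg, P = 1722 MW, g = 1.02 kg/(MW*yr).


Breeding gain G = BR - 1 = 1.193 - 1 = 0.193
Fissile production rate = g * P * G = 1.02 * 1722 * 0.193 = 338.99292 kg/yr
T_d = ln(2) * M0 / (g * P * G)
T_d = ln(2) * 2326 / 338.99292 = 4.7560 yr

4.7560


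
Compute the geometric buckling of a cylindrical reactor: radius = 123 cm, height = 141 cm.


B^2 = (2.405/R)^2 + (pi/H)^2
B^2 = (2.405/123)^2 + (pi/141)^2
B^2 = 8.7875e-04 /cm^2

8.7875e-04


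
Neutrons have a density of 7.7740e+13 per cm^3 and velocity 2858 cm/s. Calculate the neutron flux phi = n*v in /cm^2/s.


phi = n * v
phi = 7.7740e+13 * 2858
phi = 2.2218e+17 /cm^2/s

2.2218e+17


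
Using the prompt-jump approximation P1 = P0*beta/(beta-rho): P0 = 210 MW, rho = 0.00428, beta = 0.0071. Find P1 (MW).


P1/P0 = beta / (beta - rho)
P1/P0 = 0.0071 / (0.0071 - 0.00428) = 2.517730
P1 = 210 * 2.517730 = 528.72 MW

528.72


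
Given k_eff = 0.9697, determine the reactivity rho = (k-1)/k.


rho = (k_eff - 1) / k_eff
rho = (0.9697 - 1) / 0.9697
rho = -0.031247

-0.031247


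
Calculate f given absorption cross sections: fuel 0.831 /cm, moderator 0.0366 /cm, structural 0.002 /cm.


f = Sigma_a_fuel / (Sigma_a_fuel + Sigma_a_mod + Sigma_a_other)
f = 0.831 / (0.831 + 0.0366 + 0.002)
f = 0.95561

0.95561


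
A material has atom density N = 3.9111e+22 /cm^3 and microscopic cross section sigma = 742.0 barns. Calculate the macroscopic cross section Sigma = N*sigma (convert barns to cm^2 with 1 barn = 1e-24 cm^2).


Sigma = N * sigma_barns * 1e-24
Sigma = 3.9111e+22 * 742.0 * 1e-24
Sigma = 29.020 /cm

29.020


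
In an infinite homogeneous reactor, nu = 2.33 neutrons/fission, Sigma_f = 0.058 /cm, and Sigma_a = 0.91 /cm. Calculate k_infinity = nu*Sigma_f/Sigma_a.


k_inf = nu * Sigma_f / Sigma_a
k_inf = 2.33 * 0.058 / 0.91
k_inf = 0.14851

0.14851


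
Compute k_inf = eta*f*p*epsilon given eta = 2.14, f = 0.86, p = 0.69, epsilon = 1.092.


k_inf = eta * f * p * epsilon
k_inf = 2.14 * 0.86 * 0.69 * 1.092
k_inf = 1.3867

1.3867


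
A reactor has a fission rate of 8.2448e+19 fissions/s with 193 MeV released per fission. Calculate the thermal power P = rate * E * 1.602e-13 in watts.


P = fission_rate * E_MeV * 1.602e-13
P = 8.2448e+19 * 193 * 1.602e-13
P = 2.5492e+09 W

2.5492e+09


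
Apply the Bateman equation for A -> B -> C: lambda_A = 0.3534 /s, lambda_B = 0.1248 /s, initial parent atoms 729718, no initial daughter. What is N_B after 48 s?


N_B(t) = lambda_A * N_A0 / (lambda_B - lambda_A) * [exp(-lambda_A*t) - exp(-lambda_B*t)]
exp(-0.3534*48) = 4.295125e-08; exp(-0.1248*48) = 0.002502663
N_B = 0.3534 * 729718 / (0.1248 - 0.3534) * (4.295125e-08 - 0.002502663)
N_B = 2823.2

2823.2


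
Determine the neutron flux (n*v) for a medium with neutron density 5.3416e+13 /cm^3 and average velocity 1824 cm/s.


phi = n * v
phi = 5.3416e+13 * 1824
phi = 9.7431e+16 /cm^2/s

9.7431e+16


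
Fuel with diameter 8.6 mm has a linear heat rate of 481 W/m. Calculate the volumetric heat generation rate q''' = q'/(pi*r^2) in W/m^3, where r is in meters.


r = D / 2 / 1000 = 8.6 / 2 / 1000 = 0.0043 m
q''' = q' / (pi * r^2)
q''' = 481 / (pi * 0.0043^2)
q''' = 8.2805e+06 W/m^3

8.2805e+06


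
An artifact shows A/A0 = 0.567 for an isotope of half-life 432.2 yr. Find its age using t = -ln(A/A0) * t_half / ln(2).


lambda = ln(2) / t_half = ln(2) / 432.2 = 0.001603765 /yr
t = -ln(A/A0) / lambda
t = -ln(0.567) / 0.001603765
t = 353.79 yr

353.79


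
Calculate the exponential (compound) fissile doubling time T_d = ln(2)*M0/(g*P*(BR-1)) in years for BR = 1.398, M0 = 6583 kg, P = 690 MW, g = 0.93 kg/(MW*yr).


Breeding gain G = BR - 1 = 1.398 - 1 = 0.398
Fissile production rate = g * P * G = 0.93 * 690 * 0.398 = 255.3966 kg/yr
T_d = ln(2) * M0 / (g * P * G)
T_d = ln(2) * 6583 / 255.3966 = 17.866 yr

17.866


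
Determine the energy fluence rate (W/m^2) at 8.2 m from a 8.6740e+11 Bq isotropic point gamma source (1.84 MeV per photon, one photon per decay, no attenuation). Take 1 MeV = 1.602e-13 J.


psi = A * E * 1.602e-13 / (4*pi*r^2)
psi = 8.6740e+11 * 1.84 * 1.602e-13 / (4*pi*8.2^2)
psi = 3.0260e-04 W/m^2

3.0260e-04


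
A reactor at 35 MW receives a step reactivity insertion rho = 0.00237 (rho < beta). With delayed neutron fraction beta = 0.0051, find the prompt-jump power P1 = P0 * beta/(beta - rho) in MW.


P1/P0 = beta / (beta - rho)
P1/P0 = 0.0051 / (0.0051 - 0.00237) = 1.868132
P1 = 35 * 1.868132 = 65.385 MW

65.385


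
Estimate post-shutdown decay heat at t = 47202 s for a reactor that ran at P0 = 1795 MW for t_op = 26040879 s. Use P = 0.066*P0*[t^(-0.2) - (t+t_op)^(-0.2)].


P/P0 = 0.066 * [t^(-0.2) - (t + t_op)^(-0.2)]
P/P0 = 0.066 * [47202^(-0.2) - (47202 + 26040879)^(-0.2)]
P/P0 = 0.066 * [0.1162005 - 0.03286333] = 0.005500253
P = 1795 * 0.005500253 = 9.8730 MW

9.8730


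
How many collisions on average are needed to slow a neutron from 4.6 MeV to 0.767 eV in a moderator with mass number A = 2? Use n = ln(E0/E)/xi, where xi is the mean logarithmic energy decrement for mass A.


xi = 1 + (A-1)^2/(2A)*ln((A-1)/(A+1)) = 0.7253469 (for A = 2)
n = ln(E0/E) / xi
n = ln(4.6e6 / 0.767) / 0.7253469
n = ln(5.997392e+06) / 0.7253469 = 21.516

21.516


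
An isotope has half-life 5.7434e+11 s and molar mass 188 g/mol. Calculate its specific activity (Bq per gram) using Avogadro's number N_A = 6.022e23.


lambda = ln(2) / t_half = ln(2) / 5.7434e+11 = 1.206859e-12 /s
SA = lambda * N_A / M
SA = 1.206859e-12 * 6.022e23 / 188
SA = 3.8658e+09 Bq/g

3.8658e+09


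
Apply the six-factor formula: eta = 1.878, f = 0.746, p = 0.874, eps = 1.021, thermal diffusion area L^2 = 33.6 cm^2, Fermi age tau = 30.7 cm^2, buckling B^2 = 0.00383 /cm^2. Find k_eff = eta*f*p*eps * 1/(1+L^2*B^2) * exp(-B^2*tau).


k_inf = eta*f*p*eps = 1.878*0.746*0.874*1.021 = 1.250177
P_TNL = 1/(1 + L^2*B^2) = 1/(1 + 33.6*0.00383) = 0.8859844
P_FNL = exp(-B^2*tau) = exp(-0.00383*30.7) = 0.8890685
k_eff = k_inf * P_TNL * P_FNL = 1.250177 * 0.8859844 * 0.8890685
k_eff = 0.98477

0.98477


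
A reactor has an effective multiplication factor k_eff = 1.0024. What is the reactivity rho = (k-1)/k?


rho = (k_eff - 1) / k_eff
rho = (1.0024 - 1) / 1.0024
rho = 0.0023943

0.0023943


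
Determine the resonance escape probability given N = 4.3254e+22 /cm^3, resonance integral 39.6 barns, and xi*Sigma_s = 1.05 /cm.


p = exp(-N * I * 1e-24 / (xi*Sigma_s))
p = exp(-4.3254e+22 * 39.6 * 1e-24 / 1.05)
p = 0.19568

0.19568


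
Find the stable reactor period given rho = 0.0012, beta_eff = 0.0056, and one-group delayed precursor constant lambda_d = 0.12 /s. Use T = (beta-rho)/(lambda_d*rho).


T = (beta - rho) / (lambda_d * rho)
T = (0.0056 - 0.0012) / (0.12 * 0.0012)
T = 30.556 s

30.556


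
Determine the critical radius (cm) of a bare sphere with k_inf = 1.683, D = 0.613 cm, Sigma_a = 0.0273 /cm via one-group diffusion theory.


L^2 = D / Sigma_a = 0.613 / 0.0273 = 22.45421 cm^2
B_m^2 = (k_inf - 1) / L^2 = (1.683 - 1) / 22.45421 = 0.03041746 /cm^2
For a bare sphere: B_g = pi/R, so R_c = pi / sqrt(B_m^2)
R_c = pi / sqrt(0.03041746) = 18.013 cm

18.013


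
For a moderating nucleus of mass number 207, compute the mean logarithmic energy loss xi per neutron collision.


xi = 1 + (A-1)^2/(2A) * ln((A-1)/(A+1))
xi = 1 + (207-1)^2/(2*207) * ln((207-1)/(207 +1))
xi = 0.0096308

0.0096308


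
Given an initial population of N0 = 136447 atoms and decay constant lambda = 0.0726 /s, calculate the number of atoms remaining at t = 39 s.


N = N0 * exp(-lambda * t)
N = 136447 * exp(-0.0726 * 39)
N = 8040.9

8040.9


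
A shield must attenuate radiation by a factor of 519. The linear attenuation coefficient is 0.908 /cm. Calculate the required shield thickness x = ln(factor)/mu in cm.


x = ln(factor) / mu
x = ln(519) / 0.908
x = 6.8854 cm

6.8854


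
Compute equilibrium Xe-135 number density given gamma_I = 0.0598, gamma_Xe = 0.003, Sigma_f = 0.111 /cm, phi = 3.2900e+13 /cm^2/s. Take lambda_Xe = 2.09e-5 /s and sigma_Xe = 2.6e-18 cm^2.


Xe_eq = (gamma_I + gamma_Xe) * Sigma_f * phi / (lambda_Xe + sigma_Xe * phi)
Numerator = (0.0598 + 0.003) * 0.111 * 3.2900e+13 = 2.293393e+11
Denominator = 2.09e-5 + 2.6e-18 * 3.2900e+13 = 1.064400e-04
Xe_eq = 2.293393e+11 / 1.064400e-04 = 2.1546e+15 /cm^3

2.1546e+15


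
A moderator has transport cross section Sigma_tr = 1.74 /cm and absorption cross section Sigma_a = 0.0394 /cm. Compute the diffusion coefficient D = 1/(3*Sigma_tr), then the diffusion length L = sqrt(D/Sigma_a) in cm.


D = 1 / (3 * Sigma_tr) = 1 / (3 * 1.74) = 0.1915709 cm
L = sqrt(D / Sigma_a)
L = sqrt(0.1915709 / 0.0394)
L = 2.2050 cm

2.2050


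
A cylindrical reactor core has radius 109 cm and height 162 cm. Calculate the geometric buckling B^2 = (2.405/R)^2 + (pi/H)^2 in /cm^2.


B^2 = (2.405/R)^2 + (pi/H)^2
B^2 = (2.405/109)^2 + (pi/162)^2
B^2 = 8.6290e-04 /cm^2

8.6290e-04


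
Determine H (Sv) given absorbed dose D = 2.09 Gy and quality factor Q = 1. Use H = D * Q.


H = D * Q
H = 2.09 * 1
H = 2.0900 Sv

2.0900


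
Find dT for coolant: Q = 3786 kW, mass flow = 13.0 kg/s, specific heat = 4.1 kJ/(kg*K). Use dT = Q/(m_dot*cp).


dT = Q / (m_dot * cp)
dT = 3786 / (13.0 * 4.1)
dT = 71.032 C

71.032


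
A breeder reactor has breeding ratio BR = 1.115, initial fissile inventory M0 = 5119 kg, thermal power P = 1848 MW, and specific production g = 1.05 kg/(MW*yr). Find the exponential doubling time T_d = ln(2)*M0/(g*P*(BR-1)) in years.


Breeding gain G = BR - 1 = 1.115 - 1 = 0.115
Fissile production rate = g * P * G = 1.05 * 1848 * 0.115 = 223.146 kg/yr
T_d = ln(2) * M0 / (g * P * G)
T_d = ln(2) * 5119 / 223.146 = 15.901 yr

15.901
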